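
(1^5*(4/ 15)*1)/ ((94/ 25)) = 10/ 141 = 0.07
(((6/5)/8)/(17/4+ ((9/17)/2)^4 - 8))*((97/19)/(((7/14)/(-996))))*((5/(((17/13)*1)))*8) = 12459.22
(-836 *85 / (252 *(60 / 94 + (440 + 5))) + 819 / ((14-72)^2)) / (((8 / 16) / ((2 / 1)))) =-1.56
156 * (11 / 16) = 429 / 4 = 107.25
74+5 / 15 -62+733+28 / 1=2320 / 3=773.33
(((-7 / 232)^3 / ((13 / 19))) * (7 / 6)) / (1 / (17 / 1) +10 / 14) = -5428661 / 89607917568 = -0.00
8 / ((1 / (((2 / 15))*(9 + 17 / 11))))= 1856 / 165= 11.25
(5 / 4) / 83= 5 / 332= 0.02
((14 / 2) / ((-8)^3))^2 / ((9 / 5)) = 245 / 2359296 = 0.00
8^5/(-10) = -16384/5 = -3276.80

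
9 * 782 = 7038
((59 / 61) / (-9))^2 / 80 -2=-48220679 / 24112080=-2.00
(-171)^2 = 29241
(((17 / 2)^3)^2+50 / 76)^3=96459201041519400607381131 / 1798045696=53646690546356059.13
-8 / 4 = -2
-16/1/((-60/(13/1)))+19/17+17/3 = 2614/255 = 10.25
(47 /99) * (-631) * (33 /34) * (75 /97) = -741425 /3298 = -224.81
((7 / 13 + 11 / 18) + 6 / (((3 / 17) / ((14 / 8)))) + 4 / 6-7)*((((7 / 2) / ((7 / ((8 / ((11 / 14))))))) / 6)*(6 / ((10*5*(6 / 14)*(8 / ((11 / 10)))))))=62279 / 35100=1.77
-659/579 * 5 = -5.69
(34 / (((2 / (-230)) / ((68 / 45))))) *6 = -106352 / 3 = -35450.67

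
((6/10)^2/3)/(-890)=-3/22250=-0.00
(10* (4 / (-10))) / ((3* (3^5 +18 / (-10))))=-10 / 1809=-0.01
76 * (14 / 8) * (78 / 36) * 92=79534 / 3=26511.33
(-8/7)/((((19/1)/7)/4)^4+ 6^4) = -702464/796724497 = -0.00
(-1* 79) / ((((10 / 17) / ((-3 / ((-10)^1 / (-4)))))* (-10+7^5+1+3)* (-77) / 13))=-52377 / 32341925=-0.00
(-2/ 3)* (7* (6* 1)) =-28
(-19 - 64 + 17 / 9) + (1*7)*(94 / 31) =-16708 / 279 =-59.89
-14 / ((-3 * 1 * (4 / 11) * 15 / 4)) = 154 / 45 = 3.42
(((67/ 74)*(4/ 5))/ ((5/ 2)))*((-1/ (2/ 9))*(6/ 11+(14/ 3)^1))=-69144/ 10175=-6.80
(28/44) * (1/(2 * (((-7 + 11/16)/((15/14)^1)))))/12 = -5/1111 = -0.00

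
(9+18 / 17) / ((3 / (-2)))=-114 / 17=-6.71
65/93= 0.70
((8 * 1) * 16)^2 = 16384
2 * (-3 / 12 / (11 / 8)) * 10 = -40 / 11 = -3.64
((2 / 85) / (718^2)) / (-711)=-1 / 15577846470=-0.00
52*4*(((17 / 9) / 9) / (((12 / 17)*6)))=7514 / 729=10.31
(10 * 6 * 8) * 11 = 5280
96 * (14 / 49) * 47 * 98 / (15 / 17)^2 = 12170368 / 75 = 162271.57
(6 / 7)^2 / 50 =18 / 1225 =0.01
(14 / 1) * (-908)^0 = 14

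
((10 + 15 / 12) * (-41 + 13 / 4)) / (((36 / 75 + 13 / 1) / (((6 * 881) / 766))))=-448979625 / 2065136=-217.41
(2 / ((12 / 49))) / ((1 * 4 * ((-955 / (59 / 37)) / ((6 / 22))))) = -2891 / 3109480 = -0.00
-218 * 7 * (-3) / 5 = 4578 / 5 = 915.60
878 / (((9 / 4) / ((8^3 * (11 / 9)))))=19779584 / 81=244192.40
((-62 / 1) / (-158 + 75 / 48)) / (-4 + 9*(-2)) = -0.02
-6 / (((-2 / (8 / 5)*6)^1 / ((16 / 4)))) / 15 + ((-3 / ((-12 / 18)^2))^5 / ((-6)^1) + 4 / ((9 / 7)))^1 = 1077699929 / 460800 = 2338.76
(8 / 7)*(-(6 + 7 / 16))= -103 / 14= -7.36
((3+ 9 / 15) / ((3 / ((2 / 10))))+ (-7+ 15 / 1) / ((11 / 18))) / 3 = 1222 / 275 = 4.44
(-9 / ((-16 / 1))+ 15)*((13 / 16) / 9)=1079 / 768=1.40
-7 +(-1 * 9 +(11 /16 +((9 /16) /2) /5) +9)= -1001 /160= -6.26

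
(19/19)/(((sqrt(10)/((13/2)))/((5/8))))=13* sqrt(10)/32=1.28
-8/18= -4/9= -0.44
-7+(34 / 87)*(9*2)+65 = 1886 / 29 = 65.03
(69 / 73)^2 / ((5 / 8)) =38088 / 26645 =1.43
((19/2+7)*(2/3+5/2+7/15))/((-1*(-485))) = 1199/9700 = 0.12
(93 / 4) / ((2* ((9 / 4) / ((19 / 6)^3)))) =212629 / 1296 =164.07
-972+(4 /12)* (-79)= -2995 /3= -998.33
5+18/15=31/5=6.20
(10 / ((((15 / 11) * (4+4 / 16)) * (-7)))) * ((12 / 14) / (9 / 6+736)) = -352 / 1228675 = -0.00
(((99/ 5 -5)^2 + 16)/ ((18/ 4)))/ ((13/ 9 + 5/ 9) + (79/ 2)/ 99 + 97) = 0.53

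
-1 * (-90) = 90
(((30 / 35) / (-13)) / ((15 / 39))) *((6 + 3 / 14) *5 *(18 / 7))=-4698 / 343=-13.70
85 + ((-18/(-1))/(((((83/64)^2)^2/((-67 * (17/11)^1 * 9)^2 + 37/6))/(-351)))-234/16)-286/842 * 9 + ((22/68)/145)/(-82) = -3791472553122166943039340167/1954657197340919720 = -1939712271.94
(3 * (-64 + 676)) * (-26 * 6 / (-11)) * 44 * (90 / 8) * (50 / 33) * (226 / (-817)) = -48547512000 / 8987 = -5401970.85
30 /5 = 6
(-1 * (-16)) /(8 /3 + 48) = 6 /19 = 0.32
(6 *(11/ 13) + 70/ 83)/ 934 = 0.01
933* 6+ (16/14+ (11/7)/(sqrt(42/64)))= 44* sqrt(42)/147+ 39194/7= 5601.08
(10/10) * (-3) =-3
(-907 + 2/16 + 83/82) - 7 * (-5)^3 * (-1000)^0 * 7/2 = 707377/328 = 2156.64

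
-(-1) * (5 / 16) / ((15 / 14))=7 / 24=0.29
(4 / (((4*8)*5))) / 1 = 0.02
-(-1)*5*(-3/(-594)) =5/198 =0.03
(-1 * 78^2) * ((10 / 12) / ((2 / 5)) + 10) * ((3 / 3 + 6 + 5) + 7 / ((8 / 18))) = -8160165 / 4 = -2040041.25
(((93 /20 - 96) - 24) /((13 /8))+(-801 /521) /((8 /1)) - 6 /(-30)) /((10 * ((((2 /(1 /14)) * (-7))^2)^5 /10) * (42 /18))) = -57687099 /158671826318727109071538749440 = -0.00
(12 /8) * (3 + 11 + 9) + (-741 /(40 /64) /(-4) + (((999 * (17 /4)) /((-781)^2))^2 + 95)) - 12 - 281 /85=207757073112593133 /505991293268560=410.59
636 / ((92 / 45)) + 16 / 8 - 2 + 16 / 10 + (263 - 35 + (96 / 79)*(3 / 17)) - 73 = 72265032 / 154445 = 467.90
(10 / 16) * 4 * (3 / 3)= 5 / 2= 2.50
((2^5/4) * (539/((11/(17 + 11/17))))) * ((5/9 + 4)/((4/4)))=31513.73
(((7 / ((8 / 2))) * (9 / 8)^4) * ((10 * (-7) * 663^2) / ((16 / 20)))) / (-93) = 1177638318675 / 1015808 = 1159311.92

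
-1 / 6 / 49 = -1 / 294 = -0.00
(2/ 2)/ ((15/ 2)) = 2/ 15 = 0.13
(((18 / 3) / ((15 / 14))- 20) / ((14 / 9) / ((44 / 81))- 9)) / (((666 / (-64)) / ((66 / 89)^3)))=-59969536 / 652096325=-0.09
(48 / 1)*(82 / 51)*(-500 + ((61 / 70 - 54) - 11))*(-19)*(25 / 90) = 82031816 / 357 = 229781.00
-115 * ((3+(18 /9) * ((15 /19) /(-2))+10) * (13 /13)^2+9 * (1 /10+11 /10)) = -50278 /19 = -2646.21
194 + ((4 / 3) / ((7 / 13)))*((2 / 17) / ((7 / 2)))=485014 / 2499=194.08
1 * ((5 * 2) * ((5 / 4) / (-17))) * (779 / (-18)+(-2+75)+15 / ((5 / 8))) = -24175 / 612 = -39.50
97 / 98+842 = 82613 / 98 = 842.99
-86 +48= -38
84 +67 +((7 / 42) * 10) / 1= 458 / 3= 152.67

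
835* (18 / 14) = 7515 / 7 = 1073.57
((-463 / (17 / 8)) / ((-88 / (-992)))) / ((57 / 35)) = -16075360 / 10659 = -1508.15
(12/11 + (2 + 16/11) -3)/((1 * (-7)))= -17/77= -0.22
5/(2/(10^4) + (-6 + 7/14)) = -25000/27499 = -0.91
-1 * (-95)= 95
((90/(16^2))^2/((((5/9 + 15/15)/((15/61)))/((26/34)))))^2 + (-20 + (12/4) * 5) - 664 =-37851181091497593111/56578764905119744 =-669.00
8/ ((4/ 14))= 28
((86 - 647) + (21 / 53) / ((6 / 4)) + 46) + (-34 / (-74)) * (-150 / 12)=-2041319 / 3922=-520.48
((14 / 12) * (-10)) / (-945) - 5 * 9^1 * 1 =-3644 / 81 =-44.99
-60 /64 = -15 /16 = -0.94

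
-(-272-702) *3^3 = 26298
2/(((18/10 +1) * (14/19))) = 95/98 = 0.97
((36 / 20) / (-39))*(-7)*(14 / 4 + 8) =483 / 130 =3.72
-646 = -646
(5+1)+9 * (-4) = -30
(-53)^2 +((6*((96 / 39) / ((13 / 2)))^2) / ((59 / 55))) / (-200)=23667181663 / 8425495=2809.00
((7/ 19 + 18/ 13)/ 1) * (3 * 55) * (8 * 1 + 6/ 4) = 71445/ 26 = 2747.88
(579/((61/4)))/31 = 2316/1891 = 1.22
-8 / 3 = -2.67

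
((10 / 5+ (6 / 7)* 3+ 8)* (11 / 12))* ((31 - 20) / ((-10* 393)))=-1331 / 41265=-0.03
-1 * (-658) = 658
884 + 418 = 1302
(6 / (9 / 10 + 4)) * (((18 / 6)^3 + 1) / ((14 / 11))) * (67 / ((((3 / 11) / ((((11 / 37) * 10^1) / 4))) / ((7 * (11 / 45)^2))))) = 43161668 / 20979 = 2057.37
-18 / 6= -3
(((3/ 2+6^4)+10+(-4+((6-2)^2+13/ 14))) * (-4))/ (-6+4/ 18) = 6399/ 7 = 914.14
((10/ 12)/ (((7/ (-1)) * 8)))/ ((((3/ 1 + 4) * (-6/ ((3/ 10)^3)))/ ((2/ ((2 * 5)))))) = 3/ 1568000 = 0.00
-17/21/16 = -17/336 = -0.05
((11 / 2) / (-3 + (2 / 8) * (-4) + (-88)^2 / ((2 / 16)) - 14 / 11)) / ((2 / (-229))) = -0.01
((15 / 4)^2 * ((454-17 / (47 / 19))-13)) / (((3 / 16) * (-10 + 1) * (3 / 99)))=-5611100 / 47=-119385.11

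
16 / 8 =2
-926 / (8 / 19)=-8797 / 4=-2199.25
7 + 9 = 16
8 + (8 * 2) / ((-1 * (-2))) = 16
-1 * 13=-13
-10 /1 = -10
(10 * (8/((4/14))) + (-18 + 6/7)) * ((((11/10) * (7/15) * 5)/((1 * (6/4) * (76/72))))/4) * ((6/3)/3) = 4048/57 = 71.02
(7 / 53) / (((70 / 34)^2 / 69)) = 19941 / 9275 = 2.15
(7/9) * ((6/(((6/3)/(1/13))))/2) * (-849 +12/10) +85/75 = -74.95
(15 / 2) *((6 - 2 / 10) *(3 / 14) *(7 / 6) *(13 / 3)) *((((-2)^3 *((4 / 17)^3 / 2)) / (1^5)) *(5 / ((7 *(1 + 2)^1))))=-60320 / 103173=-0.58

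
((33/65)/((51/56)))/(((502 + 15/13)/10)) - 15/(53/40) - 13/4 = -14.56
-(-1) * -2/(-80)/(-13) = -1/520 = -0.00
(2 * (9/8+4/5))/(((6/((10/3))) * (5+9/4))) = 77/261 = 0.30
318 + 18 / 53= 16872 / 53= 318.34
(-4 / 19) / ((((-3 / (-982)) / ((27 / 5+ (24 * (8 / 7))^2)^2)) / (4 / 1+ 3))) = -45123978169224 / 162925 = -276961658.24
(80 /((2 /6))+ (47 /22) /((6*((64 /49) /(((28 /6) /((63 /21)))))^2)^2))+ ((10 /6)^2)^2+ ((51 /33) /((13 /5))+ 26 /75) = 440542561698498827 /1770836616806400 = 248.78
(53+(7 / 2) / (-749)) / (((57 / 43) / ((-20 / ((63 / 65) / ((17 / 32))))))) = -2694338075 / 6147792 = -438.26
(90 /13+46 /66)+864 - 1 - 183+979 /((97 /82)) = 63053195 /41613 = 1515.23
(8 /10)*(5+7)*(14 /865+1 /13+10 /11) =5950416 /618475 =9.62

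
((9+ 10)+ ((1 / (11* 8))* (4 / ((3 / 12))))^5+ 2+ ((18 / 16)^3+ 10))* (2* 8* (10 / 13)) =13368120175 / 33498608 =399.06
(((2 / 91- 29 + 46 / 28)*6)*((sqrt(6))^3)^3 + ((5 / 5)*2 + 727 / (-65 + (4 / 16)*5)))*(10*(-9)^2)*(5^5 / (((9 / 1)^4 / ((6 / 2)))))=-22387500000*sqrt(6) / 91- 14987500 / 1377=-602625737.10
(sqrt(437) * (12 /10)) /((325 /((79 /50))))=237 * sqrt(437) /40625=0.12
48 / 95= 0.51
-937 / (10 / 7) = -6559 / 10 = -655.90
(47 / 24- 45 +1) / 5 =-1009 / 120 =-8.41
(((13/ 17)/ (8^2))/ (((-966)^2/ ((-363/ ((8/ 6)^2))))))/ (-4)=0.00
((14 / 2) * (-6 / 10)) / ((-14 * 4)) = 3 / 40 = 0.08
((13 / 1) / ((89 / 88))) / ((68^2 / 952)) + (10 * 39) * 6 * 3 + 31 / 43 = 7023.37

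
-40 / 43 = -0.93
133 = 133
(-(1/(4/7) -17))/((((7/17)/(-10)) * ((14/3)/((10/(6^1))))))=-25925/196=-132.27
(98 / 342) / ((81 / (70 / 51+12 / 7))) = 406 / 37179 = 0.01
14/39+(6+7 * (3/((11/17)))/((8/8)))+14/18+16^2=380426/1287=295.59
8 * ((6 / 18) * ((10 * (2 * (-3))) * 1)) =-160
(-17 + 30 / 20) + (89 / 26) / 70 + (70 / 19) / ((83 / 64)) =-36193217 / 2870140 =-12.61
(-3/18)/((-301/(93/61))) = 31/36722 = 0.00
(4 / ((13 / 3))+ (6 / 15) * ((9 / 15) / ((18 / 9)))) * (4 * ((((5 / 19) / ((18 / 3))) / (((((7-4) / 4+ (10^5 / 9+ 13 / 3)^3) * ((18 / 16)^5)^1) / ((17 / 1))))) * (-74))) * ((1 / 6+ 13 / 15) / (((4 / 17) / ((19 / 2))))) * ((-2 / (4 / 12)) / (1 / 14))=4909639794688 / 15060464150670551925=0.00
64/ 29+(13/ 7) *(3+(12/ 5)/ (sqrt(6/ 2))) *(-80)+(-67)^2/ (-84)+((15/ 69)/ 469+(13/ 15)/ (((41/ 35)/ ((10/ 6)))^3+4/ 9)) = -5467458018736675/ 11026376344956 - 832 *sqrt(3)/ 7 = -701.72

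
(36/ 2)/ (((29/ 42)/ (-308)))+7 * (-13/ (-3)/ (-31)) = -8030.22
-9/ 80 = -0.11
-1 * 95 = -95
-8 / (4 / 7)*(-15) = 210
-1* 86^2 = -7396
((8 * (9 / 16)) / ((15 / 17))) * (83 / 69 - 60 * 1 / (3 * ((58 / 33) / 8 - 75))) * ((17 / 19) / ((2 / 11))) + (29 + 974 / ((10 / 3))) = 6178871787 / 17254508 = 358.10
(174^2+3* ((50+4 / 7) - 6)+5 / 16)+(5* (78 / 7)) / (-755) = 514293125 / 16912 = 30409.95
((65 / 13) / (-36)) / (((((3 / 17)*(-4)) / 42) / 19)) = 11305 / 72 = 157.01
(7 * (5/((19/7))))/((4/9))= 2205/76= 29.01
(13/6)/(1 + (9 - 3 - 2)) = 13/30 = 0.43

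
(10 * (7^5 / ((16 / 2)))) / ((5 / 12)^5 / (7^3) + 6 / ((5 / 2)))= 8965418515200 / 1024208137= 8753.51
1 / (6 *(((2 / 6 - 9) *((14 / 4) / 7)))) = -1 / 26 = -0.04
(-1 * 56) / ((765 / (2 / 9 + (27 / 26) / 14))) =-1942 / 89505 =-0.02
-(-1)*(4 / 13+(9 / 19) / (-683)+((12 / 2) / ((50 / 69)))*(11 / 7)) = 13.32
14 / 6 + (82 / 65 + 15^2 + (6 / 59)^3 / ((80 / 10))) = 9154979569 / 40048905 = 228.60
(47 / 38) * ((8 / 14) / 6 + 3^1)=3055 / 798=3.83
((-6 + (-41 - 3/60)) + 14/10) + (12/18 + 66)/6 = -6217/180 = -34.54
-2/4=-1/2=-0.50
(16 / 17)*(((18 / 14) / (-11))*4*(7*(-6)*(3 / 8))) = 1296 / 187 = 6.93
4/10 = 2/5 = 0.40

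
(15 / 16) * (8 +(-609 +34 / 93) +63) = -15625 / 31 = -504.03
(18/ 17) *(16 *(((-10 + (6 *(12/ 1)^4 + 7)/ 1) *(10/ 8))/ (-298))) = -22394340/ 2533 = -8841.03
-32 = -32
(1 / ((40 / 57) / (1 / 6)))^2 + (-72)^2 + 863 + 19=38822761 / 6400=6066.06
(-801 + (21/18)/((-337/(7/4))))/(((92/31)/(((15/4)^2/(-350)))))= 602503941/55559168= 10.84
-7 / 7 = -1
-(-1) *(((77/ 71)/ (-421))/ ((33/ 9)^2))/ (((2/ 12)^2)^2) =-81648/ 328801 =-0.25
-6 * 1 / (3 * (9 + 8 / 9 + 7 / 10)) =-180 / 953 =-0.19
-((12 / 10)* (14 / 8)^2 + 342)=-13827 / 40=-345.68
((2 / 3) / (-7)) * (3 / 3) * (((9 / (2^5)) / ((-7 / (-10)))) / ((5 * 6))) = -1 / 784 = -0.00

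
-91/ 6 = -15.17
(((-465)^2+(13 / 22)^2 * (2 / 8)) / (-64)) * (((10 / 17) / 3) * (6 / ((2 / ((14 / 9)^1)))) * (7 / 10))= -20511976681 / 9478656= -2164.02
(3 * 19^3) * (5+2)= 144039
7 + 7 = 14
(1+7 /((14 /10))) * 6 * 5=180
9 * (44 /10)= 198 /5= 39.60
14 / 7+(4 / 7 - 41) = -269 / 7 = -38.43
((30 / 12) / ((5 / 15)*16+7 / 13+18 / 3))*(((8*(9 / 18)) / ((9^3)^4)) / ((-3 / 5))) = -650 / 130764875390703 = -0.00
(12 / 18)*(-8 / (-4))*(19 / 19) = 4 / 3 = 1.33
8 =8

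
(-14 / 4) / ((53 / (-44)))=154 / 53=2.91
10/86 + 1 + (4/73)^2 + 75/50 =1200401/458294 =2.62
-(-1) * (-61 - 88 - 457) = -606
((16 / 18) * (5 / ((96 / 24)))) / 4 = 5 / 18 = 0.28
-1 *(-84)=84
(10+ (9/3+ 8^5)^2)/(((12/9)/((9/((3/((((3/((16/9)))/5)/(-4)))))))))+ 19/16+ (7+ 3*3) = -260967021593/1280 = -203880485.62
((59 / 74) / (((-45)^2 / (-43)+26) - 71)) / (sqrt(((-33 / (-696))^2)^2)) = -8534468 / 2216115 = -3.85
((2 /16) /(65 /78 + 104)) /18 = 1 /15096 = 0.00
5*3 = 15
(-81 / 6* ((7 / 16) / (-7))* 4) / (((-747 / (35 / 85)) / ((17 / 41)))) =-21 / 27224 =-0.00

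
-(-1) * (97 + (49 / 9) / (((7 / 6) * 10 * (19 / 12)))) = 9243 / 95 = 97.29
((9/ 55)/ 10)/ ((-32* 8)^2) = 9/ 36044800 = 0.00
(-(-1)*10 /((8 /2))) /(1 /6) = 15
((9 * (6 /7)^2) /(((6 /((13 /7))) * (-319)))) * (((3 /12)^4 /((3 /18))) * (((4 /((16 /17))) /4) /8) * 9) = -161109 /896344064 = -0.00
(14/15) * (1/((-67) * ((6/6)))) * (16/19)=-0.01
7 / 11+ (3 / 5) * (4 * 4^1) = 563 / 55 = 10.24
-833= -833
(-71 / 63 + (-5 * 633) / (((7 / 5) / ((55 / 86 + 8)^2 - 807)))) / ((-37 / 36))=-771447763159 / 478891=-1610904.70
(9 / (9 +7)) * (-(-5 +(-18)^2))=-2871 / 16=-179.44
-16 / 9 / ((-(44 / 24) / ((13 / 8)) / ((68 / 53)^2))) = 240448 / 92697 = 2.59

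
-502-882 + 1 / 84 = -116255 / 84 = -1383.99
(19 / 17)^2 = 361 / 289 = 1.25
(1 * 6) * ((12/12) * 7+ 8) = 90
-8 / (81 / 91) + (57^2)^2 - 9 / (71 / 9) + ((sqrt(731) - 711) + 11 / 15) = sqrt(731) + 303517093792 / 28755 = 10555307.64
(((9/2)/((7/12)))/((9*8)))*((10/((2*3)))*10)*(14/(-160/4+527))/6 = 25/2922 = 0.01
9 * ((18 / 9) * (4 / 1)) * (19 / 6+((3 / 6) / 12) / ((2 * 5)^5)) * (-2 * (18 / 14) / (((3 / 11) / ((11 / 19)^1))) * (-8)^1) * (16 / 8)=8276401089 / 415625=19913.15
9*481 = 4329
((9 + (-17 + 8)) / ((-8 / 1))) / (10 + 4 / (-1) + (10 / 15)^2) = 0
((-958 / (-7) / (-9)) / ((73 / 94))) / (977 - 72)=-0.02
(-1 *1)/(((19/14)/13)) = -182/19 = -9.58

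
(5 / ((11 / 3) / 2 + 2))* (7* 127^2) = 3387090 / 23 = 147264.78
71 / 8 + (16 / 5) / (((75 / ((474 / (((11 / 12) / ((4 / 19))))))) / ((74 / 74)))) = 2825627 / 209000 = 13.52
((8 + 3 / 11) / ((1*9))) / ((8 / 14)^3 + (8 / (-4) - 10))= -31213 / 401148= -0.08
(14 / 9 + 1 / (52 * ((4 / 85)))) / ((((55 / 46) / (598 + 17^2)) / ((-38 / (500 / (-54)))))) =4275825189 / 715000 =5980.18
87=87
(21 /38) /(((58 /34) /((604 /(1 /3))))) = 323442 /551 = 587.01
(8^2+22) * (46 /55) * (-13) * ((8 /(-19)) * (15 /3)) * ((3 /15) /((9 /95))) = 411424 /99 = 4155.80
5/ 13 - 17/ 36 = -41/ 468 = -0.09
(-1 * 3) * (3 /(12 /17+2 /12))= -918 /89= -10.31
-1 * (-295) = 295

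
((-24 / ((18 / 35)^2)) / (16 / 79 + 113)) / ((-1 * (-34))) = -96775 / 4104837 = -0.02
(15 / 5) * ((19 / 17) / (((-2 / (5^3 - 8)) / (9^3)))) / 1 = -4861701 / 34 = -142991.21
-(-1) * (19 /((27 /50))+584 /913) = 883118 /24651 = 35.82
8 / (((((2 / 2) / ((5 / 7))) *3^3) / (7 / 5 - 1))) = 16 / 189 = 0.08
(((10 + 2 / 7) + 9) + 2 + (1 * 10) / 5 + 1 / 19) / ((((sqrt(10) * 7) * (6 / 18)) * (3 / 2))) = 3104 * sqrt(10) / 4655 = 2.11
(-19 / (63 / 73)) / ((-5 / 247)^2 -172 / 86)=84619483 / 7685559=11.01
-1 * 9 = -9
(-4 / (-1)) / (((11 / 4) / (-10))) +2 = -138 / 11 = -12.55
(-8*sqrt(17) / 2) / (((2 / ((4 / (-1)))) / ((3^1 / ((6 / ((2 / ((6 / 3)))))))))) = 4*sqrt(17) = 16.49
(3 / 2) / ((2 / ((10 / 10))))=3 / 4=0.75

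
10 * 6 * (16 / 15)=64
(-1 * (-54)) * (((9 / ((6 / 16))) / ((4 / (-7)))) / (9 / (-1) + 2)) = 324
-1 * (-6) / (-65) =-6 / 65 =-0.09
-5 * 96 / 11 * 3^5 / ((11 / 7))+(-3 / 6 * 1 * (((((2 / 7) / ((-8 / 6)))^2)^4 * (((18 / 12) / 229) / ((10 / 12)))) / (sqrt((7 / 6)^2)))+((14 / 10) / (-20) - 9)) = -48353368197633269359 / 7156211816723200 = -6756.84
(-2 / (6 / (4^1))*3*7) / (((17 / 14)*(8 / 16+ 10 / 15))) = -336 / 17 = -19.76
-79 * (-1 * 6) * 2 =948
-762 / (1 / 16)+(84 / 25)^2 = -7612944 / 625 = -12180.71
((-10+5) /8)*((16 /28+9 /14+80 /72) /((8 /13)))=-19045 /8064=-2.36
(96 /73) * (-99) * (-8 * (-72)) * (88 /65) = -481738752 /4745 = -101525.55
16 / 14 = 8 / 7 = 1.14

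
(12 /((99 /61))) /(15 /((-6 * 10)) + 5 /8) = 1952 /99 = 19.72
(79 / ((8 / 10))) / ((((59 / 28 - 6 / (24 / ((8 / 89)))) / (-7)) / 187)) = -64425053 / 1039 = -62006.79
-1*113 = -113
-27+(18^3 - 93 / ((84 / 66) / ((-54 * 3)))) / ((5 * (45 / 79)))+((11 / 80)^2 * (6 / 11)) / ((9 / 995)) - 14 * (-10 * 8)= 490433863 / 67200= 7298.12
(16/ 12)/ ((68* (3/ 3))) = 1/ 51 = 0.02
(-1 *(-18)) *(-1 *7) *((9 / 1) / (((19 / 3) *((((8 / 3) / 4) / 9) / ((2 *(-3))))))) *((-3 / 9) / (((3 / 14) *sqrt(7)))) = -8527.12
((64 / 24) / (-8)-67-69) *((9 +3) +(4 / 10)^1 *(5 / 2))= -5317 / 3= -1772.33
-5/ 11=-0.45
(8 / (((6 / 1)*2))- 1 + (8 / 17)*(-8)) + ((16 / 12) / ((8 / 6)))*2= -107 / 51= -2.10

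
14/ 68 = 7/ 34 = 0.21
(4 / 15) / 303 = 4 / 4545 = 0.00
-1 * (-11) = 11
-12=-12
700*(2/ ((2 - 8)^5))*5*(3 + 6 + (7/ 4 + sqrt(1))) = -41125/ 3888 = -10.58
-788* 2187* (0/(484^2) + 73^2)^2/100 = -12235069754199/25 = -489402790167.96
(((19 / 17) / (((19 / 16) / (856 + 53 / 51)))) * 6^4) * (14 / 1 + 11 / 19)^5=492689657110491507456 / 715592611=688505791615.13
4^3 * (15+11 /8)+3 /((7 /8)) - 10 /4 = 14685 /14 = 1048.93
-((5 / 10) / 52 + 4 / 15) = -431 / 1560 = -0.28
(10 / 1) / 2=5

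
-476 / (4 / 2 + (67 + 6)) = -476 / 75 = -6.35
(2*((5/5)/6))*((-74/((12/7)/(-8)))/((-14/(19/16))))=-703/72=-9.76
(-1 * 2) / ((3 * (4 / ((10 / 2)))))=-5 / 6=-0.83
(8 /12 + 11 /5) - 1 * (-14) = 253 /15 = 16.87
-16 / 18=-8 / 9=-0.89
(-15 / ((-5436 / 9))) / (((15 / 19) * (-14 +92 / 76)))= -361 / 146772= -0.00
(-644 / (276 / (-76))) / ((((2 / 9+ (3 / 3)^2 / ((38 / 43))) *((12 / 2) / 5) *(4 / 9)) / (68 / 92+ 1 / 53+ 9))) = 1352639925 / 564397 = 2396.61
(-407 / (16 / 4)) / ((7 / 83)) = -33781 / 28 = -1206.46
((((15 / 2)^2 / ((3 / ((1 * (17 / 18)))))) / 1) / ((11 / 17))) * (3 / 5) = 1445 / 88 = 16.42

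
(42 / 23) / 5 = 42 / 115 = 0.37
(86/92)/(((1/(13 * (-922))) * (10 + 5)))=-257699/345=-746.95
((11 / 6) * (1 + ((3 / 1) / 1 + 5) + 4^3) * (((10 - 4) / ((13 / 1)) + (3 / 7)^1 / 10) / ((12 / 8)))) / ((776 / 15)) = 122859 / 141232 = 0.87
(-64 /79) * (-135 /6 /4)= 360 /79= 4.56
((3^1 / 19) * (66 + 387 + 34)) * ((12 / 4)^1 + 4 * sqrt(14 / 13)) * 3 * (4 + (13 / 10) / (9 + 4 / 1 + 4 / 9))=65179593 / 22990 + 43453062 * sqrt(182) / 149435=6758.00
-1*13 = -13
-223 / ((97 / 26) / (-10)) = 57980 / 97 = 597.73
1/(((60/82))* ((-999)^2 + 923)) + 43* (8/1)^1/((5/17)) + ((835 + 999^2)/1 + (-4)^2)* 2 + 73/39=18993234777989/9501960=1998875.47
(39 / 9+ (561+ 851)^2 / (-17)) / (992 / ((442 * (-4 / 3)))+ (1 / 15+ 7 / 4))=-1555062860 / 1769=-879063.23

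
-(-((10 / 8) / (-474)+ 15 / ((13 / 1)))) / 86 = 28375 / 2119728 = 0.01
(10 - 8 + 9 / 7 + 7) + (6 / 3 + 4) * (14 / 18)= 314 / 21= 14.95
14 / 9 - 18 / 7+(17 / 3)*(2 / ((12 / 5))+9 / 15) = 4477 / 630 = 7.11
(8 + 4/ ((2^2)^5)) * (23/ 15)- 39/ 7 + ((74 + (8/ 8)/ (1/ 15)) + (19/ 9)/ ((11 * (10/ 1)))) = 84907841/ 887040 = 95.72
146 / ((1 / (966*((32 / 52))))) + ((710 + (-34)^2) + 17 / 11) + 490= 12748297 / 143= 89148.93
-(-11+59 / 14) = 95 / 14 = 6.79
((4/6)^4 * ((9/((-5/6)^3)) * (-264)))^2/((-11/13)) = -12145655808/15625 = -777321.97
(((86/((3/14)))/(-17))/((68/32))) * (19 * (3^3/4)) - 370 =-518698/289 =-1794.80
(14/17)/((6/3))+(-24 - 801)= -14018/17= -824.59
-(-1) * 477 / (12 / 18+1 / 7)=10017 / 17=589.24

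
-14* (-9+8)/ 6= 7/ 3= 2.33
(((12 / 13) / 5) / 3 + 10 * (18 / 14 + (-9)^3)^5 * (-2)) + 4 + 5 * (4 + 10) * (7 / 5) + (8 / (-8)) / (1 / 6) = 4459005986774977234108 / 1092455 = 4081638133172512.58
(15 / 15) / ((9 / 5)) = 5 / 9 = 0.56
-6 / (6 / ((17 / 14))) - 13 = -199 / 14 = -14.21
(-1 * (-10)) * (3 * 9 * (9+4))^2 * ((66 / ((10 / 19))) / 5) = 154494054 / 5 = 30898810.80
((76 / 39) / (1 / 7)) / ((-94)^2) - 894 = -77018861 / 86151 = -894.00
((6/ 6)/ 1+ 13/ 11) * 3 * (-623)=-4077.82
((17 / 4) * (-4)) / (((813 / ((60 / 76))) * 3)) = -85 / 15447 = -0.01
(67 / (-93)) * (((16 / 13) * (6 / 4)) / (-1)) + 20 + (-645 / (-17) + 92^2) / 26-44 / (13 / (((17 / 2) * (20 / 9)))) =35071163 / 123318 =284.40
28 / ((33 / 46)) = 1288 / 33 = 39.03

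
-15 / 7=-2.14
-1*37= -37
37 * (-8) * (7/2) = -1036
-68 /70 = -34 /35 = -0.97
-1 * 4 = -4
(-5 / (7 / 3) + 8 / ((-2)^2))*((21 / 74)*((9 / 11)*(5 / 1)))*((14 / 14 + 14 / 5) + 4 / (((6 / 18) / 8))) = -13473 / 814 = -16.55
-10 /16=-5 /8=-0.62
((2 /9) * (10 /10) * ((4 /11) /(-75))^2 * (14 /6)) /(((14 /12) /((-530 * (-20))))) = 27136 /245025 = 0.11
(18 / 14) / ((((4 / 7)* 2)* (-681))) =-3 / 1816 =-0.00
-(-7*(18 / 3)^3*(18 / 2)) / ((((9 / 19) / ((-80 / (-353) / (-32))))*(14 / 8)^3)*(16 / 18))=-738720 / 17297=-42.71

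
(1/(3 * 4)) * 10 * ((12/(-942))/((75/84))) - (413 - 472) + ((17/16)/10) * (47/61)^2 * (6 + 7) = 16771062043/280414560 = 59.81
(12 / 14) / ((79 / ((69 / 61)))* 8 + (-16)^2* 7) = 207 / 567700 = 0.00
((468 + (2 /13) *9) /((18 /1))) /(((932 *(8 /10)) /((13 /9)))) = 565 /11184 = 0.05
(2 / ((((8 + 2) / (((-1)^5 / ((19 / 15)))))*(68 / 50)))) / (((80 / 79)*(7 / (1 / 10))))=-237 / 144704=-0.00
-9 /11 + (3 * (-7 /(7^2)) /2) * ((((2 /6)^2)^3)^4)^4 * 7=-38176112646815654150848972575231205385341297937 /46659693234996910628815410925282584359861586354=-0.82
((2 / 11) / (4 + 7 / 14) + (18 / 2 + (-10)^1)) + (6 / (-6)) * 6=-689 / 99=-6.96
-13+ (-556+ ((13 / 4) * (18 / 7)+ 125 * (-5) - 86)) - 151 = -1422.64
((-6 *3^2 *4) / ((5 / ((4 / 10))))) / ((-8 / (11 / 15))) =198 / 125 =1.58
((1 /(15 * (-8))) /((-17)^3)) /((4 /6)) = 0.00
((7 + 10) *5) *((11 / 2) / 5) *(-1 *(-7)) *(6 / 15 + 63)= 414953 / 10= 41495.30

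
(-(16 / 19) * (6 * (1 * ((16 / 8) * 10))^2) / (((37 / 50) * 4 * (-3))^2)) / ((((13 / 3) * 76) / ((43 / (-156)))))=5375000 / 250563963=0.02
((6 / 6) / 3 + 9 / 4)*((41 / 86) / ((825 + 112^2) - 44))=31 / 335400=0.00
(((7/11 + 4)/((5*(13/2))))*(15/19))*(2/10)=306/13585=0.02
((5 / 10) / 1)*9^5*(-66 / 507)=-649539 / 169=-3843.43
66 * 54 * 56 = 199584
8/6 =4/3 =1.33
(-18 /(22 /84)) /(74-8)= -126 /121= -1.04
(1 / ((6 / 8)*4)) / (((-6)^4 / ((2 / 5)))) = 1 / 9720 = 0.00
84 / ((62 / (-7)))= -294 / 31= -9.48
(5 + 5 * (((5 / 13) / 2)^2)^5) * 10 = 3529177635475025 / 70583547826688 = 50.00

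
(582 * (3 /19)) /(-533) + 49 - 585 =-5429818 /10127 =-536.17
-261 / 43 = -6.07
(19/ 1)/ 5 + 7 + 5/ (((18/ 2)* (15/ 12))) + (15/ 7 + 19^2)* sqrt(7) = 506/ 45 + 2542* sqrt(7)/ 7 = 972.03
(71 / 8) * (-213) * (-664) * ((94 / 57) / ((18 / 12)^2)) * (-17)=-2674431976 / 171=-15639953.08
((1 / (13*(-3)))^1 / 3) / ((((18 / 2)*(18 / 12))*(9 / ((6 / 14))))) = -0.00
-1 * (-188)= 188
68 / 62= 34 / 31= 1.10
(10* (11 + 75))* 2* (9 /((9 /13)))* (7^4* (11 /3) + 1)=590617040 /3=196872346.67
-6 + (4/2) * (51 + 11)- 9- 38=71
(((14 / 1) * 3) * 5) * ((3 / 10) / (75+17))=63 / 92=0.68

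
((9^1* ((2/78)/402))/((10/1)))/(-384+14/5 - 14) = -0.00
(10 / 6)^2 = 25 / 9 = 2.78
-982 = -982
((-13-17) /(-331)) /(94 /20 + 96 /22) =3300 /330007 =0.01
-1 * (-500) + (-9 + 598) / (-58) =28411 / 58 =489.84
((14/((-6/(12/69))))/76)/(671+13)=-7/896724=-0.00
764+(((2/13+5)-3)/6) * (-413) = 24014/39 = 615.74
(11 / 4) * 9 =99 / 4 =24.75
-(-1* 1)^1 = 1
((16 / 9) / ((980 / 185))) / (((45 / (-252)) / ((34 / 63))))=-20128 / 19845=-1.01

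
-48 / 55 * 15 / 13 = -144 / 143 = -1.01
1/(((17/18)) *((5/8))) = 1.69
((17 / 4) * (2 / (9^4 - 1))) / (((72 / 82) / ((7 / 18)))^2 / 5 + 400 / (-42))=-102459 / 672466432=-0.00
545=545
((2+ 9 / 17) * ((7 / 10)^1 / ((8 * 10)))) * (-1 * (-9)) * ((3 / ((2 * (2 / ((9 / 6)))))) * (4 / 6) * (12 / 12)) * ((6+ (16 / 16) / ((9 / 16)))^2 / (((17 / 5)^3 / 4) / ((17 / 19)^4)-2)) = 1843625 / 2719704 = 0.68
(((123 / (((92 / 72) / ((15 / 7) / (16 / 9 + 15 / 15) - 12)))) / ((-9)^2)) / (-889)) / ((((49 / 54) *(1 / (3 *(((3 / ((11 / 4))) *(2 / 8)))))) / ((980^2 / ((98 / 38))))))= 7935330240 / 1574419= 5040.16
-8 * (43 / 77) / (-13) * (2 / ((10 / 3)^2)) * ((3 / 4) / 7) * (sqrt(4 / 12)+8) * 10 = 774 * sqrt(3) / 35035+18576 / 35035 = 0.57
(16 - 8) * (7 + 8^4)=32824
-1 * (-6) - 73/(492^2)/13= 18880919/3146832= 6.00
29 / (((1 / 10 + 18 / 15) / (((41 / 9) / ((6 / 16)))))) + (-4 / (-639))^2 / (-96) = 8630998547 / 31849038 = 271.00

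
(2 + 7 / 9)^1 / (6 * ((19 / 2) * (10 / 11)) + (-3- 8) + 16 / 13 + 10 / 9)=3575 / 55547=0.06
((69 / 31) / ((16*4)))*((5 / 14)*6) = 1035 / 13888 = 0.07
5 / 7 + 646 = 4527 / 7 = 646.71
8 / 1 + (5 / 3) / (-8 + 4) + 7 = 175 / 12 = 14.58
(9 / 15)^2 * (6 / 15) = 18 / 125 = 0.14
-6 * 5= -30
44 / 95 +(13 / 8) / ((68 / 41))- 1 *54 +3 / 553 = -52.55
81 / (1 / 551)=44631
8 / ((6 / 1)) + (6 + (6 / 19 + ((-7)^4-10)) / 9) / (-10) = -4909 / 190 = -25.84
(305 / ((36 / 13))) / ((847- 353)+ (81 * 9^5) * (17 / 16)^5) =1039400960 / 61124850107793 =0.00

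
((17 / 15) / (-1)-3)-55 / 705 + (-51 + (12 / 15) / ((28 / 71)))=-262457 / 4935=-53.18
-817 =-817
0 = 0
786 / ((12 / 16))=1048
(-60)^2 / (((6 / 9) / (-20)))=-108000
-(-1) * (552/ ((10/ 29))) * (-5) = -8004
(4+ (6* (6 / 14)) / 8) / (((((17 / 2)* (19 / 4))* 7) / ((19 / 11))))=22 / 833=0.03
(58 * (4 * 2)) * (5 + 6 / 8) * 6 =16008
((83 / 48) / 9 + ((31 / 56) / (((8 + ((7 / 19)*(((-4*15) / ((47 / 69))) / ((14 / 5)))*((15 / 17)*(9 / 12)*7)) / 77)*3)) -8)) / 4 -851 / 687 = -21513405476207 / 6755938346304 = -3.18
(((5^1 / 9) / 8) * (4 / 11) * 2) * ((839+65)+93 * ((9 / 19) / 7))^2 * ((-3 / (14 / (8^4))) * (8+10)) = -661185179.75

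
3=3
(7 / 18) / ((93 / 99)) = 77 / 186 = 0.41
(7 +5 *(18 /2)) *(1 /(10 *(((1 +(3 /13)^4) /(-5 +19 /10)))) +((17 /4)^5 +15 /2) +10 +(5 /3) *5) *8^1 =20190375154703 /34370400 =587434.98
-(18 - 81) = 63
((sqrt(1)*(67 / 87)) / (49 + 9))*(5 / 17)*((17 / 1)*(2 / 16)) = 0.01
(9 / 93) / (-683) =-0.00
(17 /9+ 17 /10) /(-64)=-323 /5760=-0.06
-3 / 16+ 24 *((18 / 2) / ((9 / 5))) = 1917 / 16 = 119.81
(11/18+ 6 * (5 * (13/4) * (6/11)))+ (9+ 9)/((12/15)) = 7553/99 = 76.29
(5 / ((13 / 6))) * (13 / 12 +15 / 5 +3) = 425 / 26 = 16.35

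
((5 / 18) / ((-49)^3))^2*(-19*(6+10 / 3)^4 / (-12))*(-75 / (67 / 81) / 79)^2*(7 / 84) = 1187500 / 161505794331049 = 0.00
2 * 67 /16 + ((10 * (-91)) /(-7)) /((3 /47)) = 2045.04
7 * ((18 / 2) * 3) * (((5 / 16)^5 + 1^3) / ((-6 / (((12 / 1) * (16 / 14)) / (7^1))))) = -4056561 / 65536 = -61.90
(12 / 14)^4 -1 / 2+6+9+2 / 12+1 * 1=116735 / 7203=16.21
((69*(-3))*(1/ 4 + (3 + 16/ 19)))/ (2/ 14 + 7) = -450639/ 3800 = -118.59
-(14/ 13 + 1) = -2.08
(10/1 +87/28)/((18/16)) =734/63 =11.65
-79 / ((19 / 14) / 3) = -3318 / 19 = -174.63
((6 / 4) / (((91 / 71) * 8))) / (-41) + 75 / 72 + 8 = 1618615 / 179088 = 9.04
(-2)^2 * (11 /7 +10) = 324 /7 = 46.29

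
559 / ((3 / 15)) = 2795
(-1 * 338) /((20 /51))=-8619 /10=-861.90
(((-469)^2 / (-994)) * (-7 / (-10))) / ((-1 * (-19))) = -219961 / 26980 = -8.15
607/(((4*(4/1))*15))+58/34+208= 865919/4080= 212.24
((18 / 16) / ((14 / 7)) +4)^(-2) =0.05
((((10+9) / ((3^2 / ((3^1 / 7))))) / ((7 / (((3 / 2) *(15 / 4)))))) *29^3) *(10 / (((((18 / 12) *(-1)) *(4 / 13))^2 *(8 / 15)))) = 9789134875 / 6272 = 1560767.68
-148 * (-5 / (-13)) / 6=-370 / 39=-9.49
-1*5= -5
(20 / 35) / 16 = 1 / 28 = 0.04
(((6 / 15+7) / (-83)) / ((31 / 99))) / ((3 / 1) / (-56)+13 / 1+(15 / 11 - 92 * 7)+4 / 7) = 752136 / 1661887835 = 0.00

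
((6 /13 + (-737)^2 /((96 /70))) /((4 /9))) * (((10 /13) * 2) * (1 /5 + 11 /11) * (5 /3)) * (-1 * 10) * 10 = -92678318625 /338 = -274196208.95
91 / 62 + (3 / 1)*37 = 6973 / 62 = 112.47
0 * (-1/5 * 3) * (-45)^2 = 0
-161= -161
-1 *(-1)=1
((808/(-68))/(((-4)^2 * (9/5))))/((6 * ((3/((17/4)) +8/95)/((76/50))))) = -36461/275616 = -0.13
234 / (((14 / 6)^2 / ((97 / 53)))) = 204282 / 2597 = 78.66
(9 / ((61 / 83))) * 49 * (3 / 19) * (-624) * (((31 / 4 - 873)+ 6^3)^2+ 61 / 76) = -548783279582265 / 22021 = -24920906388.55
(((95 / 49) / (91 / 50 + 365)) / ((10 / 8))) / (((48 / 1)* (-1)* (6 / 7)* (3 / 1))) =-475 / 13865796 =-0.00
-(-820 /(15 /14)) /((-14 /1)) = -164 /3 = -54.67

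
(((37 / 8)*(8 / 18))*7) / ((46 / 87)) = 7511 / 276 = 27.21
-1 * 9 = -9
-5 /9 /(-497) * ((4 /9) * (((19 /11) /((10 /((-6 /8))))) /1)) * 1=-19 /295218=-0.00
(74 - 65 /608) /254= 44927 /154432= 0.29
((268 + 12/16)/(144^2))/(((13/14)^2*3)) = 52675/10513152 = 0.01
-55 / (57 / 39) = -715 / 19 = -37.63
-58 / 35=-1.66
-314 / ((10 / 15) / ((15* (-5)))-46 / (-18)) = -23550 / 191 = -123.30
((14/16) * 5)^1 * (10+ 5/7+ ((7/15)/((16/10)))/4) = 36245/768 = 47.19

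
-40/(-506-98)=10/151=0.07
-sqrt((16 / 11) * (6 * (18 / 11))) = -24 * sqrt(3) / 11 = -3.78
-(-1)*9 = 9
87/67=1.30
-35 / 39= -0.90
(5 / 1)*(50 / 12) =125 / 6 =20.83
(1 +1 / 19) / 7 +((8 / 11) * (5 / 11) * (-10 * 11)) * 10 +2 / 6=-363.15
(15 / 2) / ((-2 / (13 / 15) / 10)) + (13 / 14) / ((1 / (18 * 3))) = 247 / 14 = 17.64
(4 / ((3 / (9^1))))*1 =12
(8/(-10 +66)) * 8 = 8/7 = 1.14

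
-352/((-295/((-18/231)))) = -192/2065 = -0.09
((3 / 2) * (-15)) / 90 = -1 / 4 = -0.25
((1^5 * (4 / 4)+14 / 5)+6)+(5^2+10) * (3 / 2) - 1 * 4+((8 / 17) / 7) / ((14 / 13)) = 486159 / 8330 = 58.36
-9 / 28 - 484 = -13561 / 28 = -484.32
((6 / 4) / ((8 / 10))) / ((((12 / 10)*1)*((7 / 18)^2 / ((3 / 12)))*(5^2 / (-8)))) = -81 / 98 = -0.83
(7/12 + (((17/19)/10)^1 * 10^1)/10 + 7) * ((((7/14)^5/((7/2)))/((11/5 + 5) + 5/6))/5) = 8747/5128480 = 0.00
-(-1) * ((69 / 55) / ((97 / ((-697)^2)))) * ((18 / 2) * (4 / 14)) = 603374778 / 37345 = 16156.78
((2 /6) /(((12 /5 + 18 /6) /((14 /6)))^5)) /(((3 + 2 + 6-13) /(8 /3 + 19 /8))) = -6355146875 /502096953744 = -0.01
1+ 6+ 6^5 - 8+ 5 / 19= 147730 / 19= 7775.26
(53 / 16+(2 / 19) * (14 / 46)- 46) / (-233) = 298247 / 1629136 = 0.18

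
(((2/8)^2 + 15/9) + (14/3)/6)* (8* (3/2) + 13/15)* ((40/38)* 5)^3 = 2412500/513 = 4702.73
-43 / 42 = -1.02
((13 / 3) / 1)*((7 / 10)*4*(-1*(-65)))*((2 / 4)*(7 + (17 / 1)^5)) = 559899704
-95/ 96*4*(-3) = 95/ 8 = 11.88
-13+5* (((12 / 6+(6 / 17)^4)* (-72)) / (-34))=11842699 / 1419857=8.34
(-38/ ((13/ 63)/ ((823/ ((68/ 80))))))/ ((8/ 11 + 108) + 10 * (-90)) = 54182205/ 240448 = 225.34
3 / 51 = 1 / 17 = 0.06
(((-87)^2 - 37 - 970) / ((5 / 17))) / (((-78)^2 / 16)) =446216 / 7605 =58.67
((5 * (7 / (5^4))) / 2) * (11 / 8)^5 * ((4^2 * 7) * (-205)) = -323551459 / 102400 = -3159.68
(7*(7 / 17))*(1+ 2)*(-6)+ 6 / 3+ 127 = 1311 / 17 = 77.12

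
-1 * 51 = -51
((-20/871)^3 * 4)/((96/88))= -88000/1982328933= -0.00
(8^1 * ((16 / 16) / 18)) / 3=4 / 27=0.15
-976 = -976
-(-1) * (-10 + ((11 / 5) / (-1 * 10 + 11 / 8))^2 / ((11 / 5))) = -237346 / 23805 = -9.97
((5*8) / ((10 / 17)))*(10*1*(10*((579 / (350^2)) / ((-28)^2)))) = 9843 / 240100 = 0.04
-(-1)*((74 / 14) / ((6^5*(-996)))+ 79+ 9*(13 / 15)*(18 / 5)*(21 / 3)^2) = 1971935714531 / 1355356800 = 1454.92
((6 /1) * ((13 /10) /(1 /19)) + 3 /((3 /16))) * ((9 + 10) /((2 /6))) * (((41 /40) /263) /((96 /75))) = 28.50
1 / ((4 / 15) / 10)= 75 / 2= 37.50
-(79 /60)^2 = -6241 /3600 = -1.73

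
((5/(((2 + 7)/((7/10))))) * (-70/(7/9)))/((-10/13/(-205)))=-18655/2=-9327.50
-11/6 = -1.83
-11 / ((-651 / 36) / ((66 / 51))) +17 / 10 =91753 / 36890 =2.49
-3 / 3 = -1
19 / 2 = 9.50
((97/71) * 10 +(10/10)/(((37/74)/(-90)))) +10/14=-82315/497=-165.62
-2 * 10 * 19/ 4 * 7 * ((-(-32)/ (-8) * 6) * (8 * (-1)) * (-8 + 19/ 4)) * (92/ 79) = 38176320/ 79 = 483244.56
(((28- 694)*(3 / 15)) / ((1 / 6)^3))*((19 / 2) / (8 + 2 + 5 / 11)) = -15032952 / 575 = -26144.26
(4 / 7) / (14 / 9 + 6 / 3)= 9 / 56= 0.16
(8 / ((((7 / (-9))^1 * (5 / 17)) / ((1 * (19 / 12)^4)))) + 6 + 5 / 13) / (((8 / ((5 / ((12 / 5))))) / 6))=-139821505 / 419328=-333.44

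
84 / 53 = 1.58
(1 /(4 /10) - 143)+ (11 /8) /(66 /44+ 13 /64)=-30453 /218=-139.69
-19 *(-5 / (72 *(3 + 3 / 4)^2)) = 38 / 405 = 0.09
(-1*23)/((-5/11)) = 253/5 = 50.60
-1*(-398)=398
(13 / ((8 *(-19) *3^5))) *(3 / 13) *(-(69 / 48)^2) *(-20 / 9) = -2645 / 7091712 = -0.00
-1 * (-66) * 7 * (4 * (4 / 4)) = 1848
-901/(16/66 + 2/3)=-9911/10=-991.10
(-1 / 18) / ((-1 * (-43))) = -0.00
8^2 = 64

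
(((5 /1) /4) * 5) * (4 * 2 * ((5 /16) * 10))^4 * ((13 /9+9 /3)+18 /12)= 1044921875 /72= 14512803.82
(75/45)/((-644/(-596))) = 745/483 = 1.54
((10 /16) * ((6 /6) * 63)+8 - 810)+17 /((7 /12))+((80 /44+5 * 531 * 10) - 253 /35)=25811.11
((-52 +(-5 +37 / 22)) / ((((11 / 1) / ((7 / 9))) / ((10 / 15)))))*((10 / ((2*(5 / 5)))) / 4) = -42595 / 13068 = -3.26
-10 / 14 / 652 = -5 / 4564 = -0.00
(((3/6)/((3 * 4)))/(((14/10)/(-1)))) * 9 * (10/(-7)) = 75/196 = 0.38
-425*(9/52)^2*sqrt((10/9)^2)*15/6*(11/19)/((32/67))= -70475625/1644032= -42.87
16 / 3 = 5.33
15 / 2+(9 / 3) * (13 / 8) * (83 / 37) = 5457 / 296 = 18.44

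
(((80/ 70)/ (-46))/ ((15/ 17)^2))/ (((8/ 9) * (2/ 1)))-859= -13830189/ 16100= -859.02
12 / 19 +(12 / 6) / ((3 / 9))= 126 / 19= 6.63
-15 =-15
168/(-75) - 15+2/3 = -1243/75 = -16.57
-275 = -275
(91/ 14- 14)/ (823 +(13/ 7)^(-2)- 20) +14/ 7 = 180163/ 90504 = 1.99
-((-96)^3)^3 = 692533995824480256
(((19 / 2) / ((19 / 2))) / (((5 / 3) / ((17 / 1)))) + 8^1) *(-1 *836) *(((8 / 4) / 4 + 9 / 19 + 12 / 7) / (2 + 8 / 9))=-14157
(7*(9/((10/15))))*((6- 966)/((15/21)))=-127008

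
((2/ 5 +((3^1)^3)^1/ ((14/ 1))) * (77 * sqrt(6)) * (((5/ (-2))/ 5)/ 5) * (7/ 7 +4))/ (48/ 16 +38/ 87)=-155991 * sqrt(6)/ 5980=-63.90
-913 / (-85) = 913 / 85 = 10.74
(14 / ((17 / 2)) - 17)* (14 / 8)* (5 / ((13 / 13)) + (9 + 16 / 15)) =-68817 / 170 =-404.81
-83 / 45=-1.84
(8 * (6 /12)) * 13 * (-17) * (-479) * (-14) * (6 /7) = -5081232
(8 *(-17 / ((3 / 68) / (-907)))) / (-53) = -8387936 / 159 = -52754.31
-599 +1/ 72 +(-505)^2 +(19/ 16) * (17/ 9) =36637669/ 144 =254428.26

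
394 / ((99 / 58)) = 22852 / 99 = 230.83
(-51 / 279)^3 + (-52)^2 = 2174976415 / 804357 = 2703.99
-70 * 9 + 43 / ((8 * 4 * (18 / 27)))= -40191 / 64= -627.98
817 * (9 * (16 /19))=6192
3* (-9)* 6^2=-972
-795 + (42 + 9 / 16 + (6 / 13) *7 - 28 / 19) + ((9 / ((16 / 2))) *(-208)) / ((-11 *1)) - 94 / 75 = -2382247193 / 3260400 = -730.66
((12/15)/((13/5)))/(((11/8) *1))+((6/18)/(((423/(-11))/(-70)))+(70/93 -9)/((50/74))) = -1599810881/140636925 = -11.38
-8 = -8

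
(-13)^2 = 169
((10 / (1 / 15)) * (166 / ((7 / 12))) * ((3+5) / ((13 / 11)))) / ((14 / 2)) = 26294400 / 637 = 41278.49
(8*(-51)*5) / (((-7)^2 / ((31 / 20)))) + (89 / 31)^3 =-59655661 / 1459759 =-40.87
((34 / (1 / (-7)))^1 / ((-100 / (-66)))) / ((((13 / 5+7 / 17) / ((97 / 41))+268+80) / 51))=-30023343 / 1308980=-22.94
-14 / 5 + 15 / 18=-59 / 30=-1.97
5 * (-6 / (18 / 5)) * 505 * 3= -12625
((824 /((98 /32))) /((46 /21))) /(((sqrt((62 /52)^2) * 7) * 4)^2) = 835536 /7581329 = 0.11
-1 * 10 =-10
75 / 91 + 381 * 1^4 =34746 / 91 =381.82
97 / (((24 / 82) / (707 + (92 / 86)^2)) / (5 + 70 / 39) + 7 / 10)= 919959997930 / 6639463471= 138.56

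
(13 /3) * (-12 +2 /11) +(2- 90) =-139.21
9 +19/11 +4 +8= 250/11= 22.73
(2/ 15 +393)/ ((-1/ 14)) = -5503.87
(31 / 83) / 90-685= -5116919 / 7470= -685.00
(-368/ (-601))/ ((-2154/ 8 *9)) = -0.00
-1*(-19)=19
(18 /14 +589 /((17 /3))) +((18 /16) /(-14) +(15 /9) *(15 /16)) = 101587 /952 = 106.71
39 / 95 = 0.41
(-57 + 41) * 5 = -80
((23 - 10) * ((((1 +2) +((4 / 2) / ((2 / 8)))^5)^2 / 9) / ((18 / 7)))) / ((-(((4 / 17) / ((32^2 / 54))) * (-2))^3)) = 39473093140440.96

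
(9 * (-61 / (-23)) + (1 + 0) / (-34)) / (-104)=-0.23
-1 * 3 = -3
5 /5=1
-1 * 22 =-22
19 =19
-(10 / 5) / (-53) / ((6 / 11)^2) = 121 / 954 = 0.13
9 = 9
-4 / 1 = -4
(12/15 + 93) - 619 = -525.20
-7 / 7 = -1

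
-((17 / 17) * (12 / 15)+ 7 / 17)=-103 / 85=-1.21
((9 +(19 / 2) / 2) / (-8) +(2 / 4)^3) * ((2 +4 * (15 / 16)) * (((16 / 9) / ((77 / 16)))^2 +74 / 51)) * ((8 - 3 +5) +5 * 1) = -745214605 / 3415104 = -218.21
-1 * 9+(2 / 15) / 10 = -674 / 75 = -8.99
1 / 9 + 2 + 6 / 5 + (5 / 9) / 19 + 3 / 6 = 2189 / 570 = 3.84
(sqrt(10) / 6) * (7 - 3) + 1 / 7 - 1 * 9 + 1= -55 / 7 + 2 * sqrt(10) / 3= -5.75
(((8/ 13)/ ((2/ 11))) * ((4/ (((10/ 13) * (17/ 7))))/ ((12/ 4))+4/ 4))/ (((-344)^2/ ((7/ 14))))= 4807/ 196141920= 0.00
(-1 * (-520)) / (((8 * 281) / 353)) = 22945 / 281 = 81.65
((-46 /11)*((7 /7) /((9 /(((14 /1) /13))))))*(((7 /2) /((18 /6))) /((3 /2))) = -4508 /11583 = -0.39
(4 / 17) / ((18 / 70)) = 140 / 153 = 0.92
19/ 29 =0.66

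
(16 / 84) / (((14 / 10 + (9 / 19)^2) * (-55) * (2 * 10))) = -361 / 3386460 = -0.00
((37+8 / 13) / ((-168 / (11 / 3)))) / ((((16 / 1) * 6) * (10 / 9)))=-1793 / 232960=-0.01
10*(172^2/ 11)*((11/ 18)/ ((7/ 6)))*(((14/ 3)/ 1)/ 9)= 591680/ 81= 7304.69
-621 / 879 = -207 / 293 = -0.71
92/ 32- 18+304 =2311/ 8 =288.88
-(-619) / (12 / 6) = 619 / 2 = 309.50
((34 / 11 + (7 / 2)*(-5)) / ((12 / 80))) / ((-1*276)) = 1585 / 4554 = 0.35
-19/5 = -3.80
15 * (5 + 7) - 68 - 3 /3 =111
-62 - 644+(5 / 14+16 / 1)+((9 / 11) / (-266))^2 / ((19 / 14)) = -4006530482 / 5809573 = -689.64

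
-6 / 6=-1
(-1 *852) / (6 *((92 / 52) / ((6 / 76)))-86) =-1846 / 105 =-17.58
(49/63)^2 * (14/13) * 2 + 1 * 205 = 217237/1053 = 206.30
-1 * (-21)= 21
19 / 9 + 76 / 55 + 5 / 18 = 3733 / 990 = 3.77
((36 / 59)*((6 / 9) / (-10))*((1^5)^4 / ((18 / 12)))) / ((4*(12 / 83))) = -83 / 1770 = -0.05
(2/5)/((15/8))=16/75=0.21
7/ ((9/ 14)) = 98/ 9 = 10.89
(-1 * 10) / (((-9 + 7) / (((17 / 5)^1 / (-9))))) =-17 / 9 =-1.89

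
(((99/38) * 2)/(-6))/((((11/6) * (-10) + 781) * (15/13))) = -3/3040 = -0.00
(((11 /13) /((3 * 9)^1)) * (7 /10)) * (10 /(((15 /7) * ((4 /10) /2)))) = 539 /1053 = 0.51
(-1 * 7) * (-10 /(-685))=-14 /137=-0.10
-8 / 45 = -0.18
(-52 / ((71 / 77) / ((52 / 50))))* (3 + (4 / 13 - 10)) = 696696 / 1775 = 392.50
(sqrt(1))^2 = 1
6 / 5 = 1.20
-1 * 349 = -349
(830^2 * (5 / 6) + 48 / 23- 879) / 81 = 39551243 / 5589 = 7076.62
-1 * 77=-77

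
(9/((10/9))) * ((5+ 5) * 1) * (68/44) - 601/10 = 7159/110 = 65.08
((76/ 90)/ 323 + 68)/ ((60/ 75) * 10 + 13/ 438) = 7595212/ 896835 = 8.47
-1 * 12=-12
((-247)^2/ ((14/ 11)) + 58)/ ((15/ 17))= 11422487/ 210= 54392.80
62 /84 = 31 /42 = 0.74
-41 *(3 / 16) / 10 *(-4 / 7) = 123 / 280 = 0.44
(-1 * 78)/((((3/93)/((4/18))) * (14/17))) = -13702/21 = -652.48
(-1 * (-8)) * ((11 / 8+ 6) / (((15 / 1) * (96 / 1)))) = 0.04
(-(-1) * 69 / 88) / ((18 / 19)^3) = 157757 / 171072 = 0.92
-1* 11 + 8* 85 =669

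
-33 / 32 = -1.03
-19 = -19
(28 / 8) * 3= 21 / 2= 10.50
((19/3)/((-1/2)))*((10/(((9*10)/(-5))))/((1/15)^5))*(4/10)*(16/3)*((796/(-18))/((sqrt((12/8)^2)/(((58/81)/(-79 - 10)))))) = 2704002.71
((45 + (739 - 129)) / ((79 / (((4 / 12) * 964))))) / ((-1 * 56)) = -157855 / 3318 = -47.58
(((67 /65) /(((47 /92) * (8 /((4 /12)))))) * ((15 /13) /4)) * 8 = 1541 /7943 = 0.19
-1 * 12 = -12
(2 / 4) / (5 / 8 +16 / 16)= 4 / 13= 0.31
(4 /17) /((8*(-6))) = -0.00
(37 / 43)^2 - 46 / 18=-30206 / 16641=-1.82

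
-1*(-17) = 17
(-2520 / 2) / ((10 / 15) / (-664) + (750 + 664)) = -1254960 / 1408343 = -0.89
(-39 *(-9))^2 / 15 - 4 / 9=369583 / 45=8212.96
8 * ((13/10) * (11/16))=143/20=7.15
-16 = -16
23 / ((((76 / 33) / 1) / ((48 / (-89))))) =-9108 / 1691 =-5.39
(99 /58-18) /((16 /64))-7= -2093 /29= -72.17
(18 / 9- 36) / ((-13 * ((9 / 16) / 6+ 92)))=1088 / 38311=0.03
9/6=3/2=1.50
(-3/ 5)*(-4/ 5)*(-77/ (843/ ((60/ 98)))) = -264/ 9835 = -0.03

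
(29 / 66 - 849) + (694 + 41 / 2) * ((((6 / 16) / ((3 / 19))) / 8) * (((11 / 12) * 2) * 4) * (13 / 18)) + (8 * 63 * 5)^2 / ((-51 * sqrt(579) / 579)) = 10449643 / 38016 - 2116800 * sqrt(579) / 17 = -2995920.90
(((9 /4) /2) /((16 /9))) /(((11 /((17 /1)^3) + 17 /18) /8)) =3581577 /669752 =5.35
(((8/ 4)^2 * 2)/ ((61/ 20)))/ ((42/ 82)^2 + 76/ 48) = 3227520/ 2271091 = 1.42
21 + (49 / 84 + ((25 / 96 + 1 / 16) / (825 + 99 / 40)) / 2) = 17145437 / 794376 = 21.58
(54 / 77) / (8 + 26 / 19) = 513 / 6853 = 0.07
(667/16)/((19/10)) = 3335/152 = 21.94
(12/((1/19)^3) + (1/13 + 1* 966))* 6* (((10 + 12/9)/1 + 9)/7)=132072686/91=1451348.20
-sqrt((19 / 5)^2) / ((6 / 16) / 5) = -152 / 3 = -50.67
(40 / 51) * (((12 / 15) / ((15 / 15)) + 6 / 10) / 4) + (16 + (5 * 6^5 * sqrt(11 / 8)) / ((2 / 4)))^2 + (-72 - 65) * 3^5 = 622080 * sqrt(22) + 424017374429 / 51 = 8316983979.11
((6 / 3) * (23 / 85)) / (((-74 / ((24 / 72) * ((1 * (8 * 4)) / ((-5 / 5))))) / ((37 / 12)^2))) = 1702 / 2295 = 0.74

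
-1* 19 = -19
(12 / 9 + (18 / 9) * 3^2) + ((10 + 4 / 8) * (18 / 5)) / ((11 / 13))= 10561 / 165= 64.01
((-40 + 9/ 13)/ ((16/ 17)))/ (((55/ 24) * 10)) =-26061/ 14300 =-1.82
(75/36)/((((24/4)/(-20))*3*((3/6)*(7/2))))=-250/189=-1.32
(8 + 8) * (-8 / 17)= -128 / 17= -7.53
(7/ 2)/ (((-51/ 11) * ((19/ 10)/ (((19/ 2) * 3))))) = -385/ 34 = -11.32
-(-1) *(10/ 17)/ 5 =2/ 17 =0.12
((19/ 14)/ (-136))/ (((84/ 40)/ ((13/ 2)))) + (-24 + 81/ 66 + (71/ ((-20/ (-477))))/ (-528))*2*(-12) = 1371118381/ 2199120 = 623.49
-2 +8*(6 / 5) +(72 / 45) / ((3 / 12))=14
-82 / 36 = -41 / 18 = -2.28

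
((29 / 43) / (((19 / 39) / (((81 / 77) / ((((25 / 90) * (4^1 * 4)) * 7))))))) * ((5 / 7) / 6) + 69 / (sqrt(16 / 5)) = 38.58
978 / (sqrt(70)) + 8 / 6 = 4 / 3 + 489*sqrt(70) / 35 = 118.23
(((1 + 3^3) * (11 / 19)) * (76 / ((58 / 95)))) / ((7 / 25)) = 7206.90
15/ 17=0.88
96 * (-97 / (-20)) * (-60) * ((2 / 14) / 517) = -27936 / 3619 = -7.72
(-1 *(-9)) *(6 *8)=432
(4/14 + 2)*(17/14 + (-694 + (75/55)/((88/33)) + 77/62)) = -26391910/16709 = -1579.50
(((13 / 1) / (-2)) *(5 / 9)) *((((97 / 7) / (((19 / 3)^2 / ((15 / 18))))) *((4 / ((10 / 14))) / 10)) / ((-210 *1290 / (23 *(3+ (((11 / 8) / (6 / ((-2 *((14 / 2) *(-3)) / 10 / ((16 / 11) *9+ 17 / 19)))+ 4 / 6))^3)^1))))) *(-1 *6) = -2210040849906817657379 / 2483759672347436981944320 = -0.00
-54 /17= -3.18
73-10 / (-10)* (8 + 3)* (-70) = -697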